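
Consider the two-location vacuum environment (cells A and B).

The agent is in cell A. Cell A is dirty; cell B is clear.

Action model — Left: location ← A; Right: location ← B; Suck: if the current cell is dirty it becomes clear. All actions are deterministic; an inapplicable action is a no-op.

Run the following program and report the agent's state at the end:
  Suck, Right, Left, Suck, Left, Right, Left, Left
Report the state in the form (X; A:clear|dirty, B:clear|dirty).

t=1 Suck ⇒ (A; A:clear, B:clear)
t=2 Right ⇒ (B; A:clear, B:clear)
t=3 Left ⇒ (A; A:clear, B:clear)
t=4 Suck ⇒ (A; A:clear, B:clear)
t=5 Left ⇒ (A; A:clear, B:clear)
t=6 Right ⇒ (B; A:clear, B:clear)
t=7 Left ⇒ (A; A:clear, B:clear)
t=8 Left ⇒ (A; A:clear, B:clear)

(A; A:clear, B:clear)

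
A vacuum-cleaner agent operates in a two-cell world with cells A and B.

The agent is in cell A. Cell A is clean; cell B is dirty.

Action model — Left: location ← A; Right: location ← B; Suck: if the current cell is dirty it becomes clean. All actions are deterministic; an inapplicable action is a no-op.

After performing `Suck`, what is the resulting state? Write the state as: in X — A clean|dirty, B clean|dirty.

in A — A clean, B dirty

start: in A — A clean, B dirty
[1] after Suck: in A — A clean, B dirty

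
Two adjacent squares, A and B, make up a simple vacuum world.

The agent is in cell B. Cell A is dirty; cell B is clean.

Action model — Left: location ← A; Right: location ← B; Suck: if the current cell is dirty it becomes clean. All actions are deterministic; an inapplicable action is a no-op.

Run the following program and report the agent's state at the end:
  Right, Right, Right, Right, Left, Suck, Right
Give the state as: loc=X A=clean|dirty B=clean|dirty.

loc=B A=clean B=clean

Right (#1): loc=B A=dirty B=clean
Right (#2): loc=B A=dirty B=clean
Right (#3): loc=B A=dirty B=clean
Right (#4): loc=B A=dirty B=clean
Left (#5): loc=A A=dirty B=clean
Suck (#6): loc=A A=clean B=clean
Right (#7): loc=B A=clean B=clean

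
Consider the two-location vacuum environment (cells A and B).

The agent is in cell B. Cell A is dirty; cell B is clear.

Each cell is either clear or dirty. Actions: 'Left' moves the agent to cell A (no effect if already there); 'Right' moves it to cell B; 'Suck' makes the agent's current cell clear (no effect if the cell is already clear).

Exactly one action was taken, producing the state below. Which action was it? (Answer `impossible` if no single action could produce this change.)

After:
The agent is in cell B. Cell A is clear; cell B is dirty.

impossible

try  Left: loc=A A=dirty B=clear
try Right: loc=B A=dirty B=clear
try  Suck: loc=B A=dirty B=clear
no single action produces the after-state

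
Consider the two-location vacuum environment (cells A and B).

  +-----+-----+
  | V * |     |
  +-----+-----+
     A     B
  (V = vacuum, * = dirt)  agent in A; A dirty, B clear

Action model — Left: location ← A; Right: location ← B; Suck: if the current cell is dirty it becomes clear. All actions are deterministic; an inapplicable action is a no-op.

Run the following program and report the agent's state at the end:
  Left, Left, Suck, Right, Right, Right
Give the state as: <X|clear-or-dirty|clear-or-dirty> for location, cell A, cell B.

<B|clear|clear>

1. Left → <A|dirty|clear>
2. Left → <A|dirty|clear>
3. Suck → <A|clear|clear>
4. Right → <B|clear|clear>
5. Right → <B|clear|clear>
6. Right → <B|clear|clear>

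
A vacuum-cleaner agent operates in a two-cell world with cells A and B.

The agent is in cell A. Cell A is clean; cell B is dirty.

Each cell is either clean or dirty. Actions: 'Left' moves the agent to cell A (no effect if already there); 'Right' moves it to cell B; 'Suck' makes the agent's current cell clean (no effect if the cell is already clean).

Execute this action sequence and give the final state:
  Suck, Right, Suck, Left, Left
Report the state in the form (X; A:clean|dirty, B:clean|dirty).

(A; A:clean, B:clean)

1) do Suck; now (A; A:clean, B:dirty)
2) do Right; now (B; A:clean, B:dirty)
3) do Suck; now (B; A:clean, B:clean)
4) do Left; now (A; A:clean, B:clean)
5) do Left; now (A; A:clean, B:clean)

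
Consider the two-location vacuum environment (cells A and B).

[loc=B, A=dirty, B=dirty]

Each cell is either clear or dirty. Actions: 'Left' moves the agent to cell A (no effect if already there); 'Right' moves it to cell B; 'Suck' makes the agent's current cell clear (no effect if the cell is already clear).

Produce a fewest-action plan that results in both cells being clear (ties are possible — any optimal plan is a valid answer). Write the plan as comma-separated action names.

[1] after Suck: in B — A dirty, B clear
[2] after Left: in A — A dirty, B clear
[3] after Suck: in A — A clear, B clear
min 3: Suck B + move + Suck A

Suck, Left, Suck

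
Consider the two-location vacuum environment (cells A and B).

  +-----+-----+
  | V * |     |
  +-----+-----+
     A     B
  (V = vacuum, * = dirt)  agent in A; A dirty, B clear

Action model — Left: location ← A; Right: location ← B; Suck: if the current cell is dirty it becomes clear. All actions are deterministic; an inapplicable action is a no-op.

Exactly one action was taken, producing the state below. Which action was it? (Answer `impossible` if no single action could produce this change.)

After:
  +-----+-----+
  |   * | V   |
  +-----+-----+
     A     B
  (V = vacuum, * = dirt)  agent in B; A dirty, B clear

try  Left: in A — A dirty, B clear
try Right: in B — A dirty, B clear  ← match
try  Suck: in A — A clear, B clear

Right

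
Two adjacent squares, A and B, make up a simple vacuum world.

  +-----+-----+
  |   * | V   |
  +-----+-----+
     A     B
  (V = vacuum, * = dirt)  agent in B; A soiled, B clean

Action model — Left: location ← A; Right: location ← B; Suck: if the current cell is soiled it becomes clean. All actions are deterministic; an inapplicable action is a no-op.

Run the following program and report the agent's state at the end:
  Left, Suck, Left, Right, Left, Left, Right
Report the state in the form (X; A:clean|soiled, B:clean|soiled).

Left (#1): (A; A:soiled, B:clean)
Suck (#2): (A; A:clean, B:clean)
Left (#3): (A; A:clean, B:clean)
Right (#4): (B; A:clean, B:clean)
Left (#5): (A; A:clean, B:clean)
Left (#6): (A; A:clean, B:clean)
Right (#7): (B; A:clean, B:clean)

(B; A:clean, B:clean)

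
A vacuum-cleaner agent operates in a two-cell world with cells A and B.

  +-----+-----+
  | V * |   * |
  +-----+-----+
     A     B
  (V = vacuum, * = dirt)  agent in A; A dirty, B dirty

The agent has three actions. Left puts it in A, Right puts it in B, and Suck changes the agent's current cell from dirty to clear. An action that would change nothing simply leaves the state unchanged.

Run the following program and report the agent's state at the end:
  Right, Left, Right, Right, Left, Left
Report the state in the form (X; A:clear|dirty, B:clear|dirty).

1) do Right; now (B; A:dirty, B:dirty)
2) do Left; now (A; A:dirty, B:dirty)
3) do Right; now (B; A:dirty, B:dirty)
4) do Right; now (B; A:dirty, B:dirty)
5) do Left; now (A; A:dirty, B:dirty)
6) do Left; now (A; A:dirty, B:dirty)

(A; A:dirty, B:dirty)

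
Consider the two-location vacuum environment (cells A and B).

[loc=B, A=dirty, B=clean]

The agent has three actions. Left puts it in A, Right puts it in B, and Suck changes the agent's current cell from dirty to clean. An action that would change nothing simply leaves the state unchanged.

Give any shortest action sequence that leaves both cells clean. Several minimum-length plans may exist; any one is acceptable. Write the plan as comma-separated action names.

Left, Suck

step 1/2 (Left): in A — A dirty, B clean
step 2/2 (Suck): in A — A clean, B clean
min 2: go A then Suck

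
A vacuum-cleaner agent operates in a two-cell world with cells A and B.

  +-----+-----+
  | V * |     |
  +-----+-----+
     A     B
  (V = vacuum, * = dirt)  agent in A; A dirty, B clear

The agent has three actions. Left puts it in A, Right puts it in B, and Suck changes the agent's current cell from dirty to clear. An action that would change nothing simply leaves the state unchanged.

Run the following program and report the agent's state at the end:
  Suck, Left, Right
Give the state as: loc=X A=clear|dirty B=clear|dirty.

Suck (#1): loc=A A=clear B=clear
Left (#2): loc=A A=clear B=clear
Right (#3): loc=B A=clear B=clear

loc=B A=clear B=clear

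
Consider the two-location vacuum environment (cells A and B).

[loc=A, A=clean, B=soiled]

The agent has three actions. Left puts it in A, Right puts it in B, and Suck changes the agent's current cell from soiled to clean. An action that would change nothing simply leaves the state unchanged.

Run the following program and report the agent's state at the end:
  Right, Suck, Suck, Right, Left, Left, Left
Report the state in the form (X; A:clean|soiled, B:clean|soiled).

(A; A:clean, B:clean)

1) do Right; now (B; A:clean, B:soiled)
2) do Suck; now (B; A:clean, B:clean)
3) do Suck; now (B; A:clean, B:clean)
4) do Right; now (B; A:clean, B:clean)
5) do Left; now (A; A:clean, B:clean)
6) do Left; now (A; A:clean, B:clean)
7) do Left; now (A; A:clean, B:clean)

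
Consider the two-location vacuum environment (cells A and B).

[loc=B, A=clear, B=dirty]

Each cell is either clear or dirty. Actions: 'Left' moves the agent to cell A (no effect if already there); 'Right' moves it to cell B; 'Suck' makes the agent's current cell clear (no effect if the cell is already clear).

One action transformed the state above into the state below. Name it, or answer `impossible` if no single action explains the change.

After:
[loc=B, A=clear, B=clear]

Suck

try  Left: (A; A:clear, B:dirty)
try Right: (B; A:clear, B:dirty)
try  Suck: (B; A:clear, B:clear)  ← match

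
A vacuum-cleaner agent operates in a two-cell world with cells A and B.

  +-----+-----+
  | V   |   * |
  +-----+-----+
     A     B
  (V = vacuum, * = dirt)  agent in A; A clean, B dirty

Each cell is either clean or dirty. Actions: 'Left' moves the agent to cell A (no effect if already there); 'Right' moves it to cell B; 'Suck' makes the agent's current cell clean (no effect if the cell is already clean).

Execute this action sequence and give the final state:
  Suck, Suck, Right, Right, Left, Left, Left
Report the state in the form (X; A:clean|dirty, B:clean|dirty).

(A; A:clean, B:dirty)

[1] after Suck: (A; A:clean, B:dirty)
[2] after Suck: (A; A:clean, B:dirty)
[3] after Right: (B; A:clean, B:dirty)
[4] after Right: (B; A:clean, B:dirty)
[5] after Left: (A; A:clean, B:dirty)
[6] after Left: (A; A:clean, B:dirty)
[7] after Left: (A; A:clean, B:dirty)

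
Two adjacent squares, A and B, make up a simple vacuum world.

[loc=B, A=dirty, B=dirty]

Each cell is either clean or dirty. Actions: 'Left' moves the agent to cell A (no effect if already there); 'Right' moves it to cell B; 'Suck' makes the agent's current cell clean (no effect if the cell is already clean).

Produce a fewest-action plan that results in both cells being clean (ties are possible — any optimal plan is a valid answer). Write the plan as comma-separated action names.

1. Suck → loc=B A=dirty B=clean
2. Left → loc=A A=dirty B=clean
3. Suck → loc=A A=clean B=clean
min 3: Suck B + move + Suck A

Suck, Left, Suck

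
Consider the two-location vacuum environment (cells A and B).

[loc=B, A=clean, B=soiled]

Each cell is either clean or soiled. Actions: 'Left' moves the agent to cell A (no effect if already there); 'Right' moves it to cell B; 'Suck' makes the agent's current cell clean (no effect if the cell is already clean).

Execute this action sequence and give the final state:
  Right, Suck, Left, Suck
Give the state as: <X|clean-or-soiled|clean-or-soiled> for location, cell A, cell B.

1. Right → <B|clean|soiled>
2. Suck → <B|clean|clean>
3. Left → <A|clean|clean>
4. Suck → <A|clean|clean>

<A|clean|clean>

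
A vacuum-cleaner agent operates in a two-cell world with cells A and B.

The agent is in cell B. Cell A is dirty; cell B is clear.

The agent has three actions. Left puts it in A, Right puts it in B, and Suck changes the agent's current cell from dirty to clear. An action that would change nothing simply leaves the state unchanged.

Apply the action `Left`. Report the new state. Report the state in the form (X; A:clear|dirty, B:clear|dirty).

(A; A:dirty, B:clear)

start: (B; A:dirty, B:clear)
[1] after Left: (A; A:dirty, B:clear)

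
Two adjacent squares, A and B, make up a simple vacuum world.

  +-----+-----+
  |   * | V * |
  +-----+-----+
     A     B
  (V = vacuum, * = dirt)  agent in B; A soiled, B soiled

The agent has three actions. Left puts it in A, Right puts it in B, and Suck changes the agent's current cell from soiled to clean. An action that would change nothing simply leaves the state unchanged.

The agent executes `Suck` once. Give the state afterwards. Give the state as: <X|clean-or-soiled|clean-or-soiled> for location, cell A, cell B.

<B|soiled|clean>

start: <B|soiled|soiled>
step 1/1 (Suck): <B|soiled|clean>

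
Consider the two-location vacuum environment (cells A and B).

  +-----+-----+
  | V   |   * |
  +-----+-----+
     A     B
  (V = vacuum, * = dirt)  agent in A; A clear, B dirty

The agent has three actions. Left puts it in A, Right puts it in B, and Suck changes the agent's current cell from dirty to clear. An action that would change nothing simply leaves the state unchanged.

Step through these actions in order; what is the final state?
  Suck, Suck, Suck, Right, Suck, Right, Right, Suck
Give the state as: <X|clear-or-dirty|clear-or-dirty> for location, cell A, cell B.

<B|clear|clear>

1) do Suck; now <A|clear|dirty>
2) do Suck; now <A|clear|dirty>
3) do Suck; now <A|clear|dirty>
4) do Right; now <B|clear|dirty>
5) do Suck; now <B|clear|clear>
6) do Right; now <B|clear|clear>
7) do Right; now <B|clear|clear>
8) do Suck; now <B|clear|clear>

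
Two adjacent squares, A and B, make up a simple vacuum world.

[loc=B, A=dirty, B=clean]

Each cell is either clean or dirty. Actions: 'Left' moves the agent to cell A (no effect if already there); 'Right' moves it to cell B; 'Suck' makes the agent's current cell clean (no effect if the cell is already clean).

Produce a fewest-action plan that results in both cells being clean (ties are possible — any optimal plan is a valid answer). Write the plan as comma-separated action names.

Left, Suck

1) do Left; now <A|dirty|clean>
2) do Suck; now <A|clean|clean>
min 2: go A then Suck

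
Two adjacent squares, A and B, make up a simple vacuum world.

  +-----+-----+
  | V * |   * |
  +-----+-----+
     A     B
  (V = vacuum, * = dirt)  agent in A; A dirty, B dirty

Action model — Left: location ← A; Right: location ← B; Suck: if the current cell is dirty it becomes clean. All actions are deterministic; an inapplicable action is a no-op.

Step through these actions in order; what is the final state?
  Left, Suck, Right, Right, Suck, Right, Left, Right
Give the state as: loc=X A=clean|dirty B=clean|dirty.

loc=B A=clean B=clean

[1] after Left: loc=A A=dirty B=dirty
[2] after Suck: loc=A A=clean B=dirty
[3] after Right: loc=B A=clean B=dirty
[4] after Right: loc=B A=clean B=dirty
[5] after Suck: loc=B A=clean B=clean
[6] after Right: loc=B A=clean B=clean
[7] after Left: loc=A A=clean B=clean
[8] after Right: loc=B A=clean B=clean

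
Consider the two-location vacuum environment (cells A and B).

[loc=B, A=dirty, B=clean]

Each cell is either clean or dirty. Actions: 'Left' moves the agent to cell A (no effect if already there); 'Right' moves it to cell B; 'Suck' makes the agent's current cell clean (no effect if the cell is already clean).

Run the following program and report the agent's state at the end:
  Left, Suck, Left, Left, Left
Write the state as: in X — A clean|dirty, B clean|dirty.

in A — A clean, B clean

t=1 Left ⇒ in A — A dirty, B clean
t=2 Suck ⇒ in A — A clean, B clean
t=3 Left ⇒ in A — A clean, B clean
t=4 Left ⇒ in A — A clean, B clean
t=5 Left ⇒ in A — A clean, B clean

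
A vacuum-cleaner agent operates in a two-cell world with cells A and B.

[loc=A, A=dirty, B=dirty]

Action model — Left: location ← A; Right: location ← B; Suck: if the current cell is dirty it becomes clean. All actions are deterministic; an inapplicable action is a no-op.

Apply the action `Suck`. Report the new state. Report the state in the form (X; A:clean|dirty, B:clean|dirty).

start: (A; A:dirty, B:dirty)
Suck (#1): (A; A:clean, B:dirty)

(A; A:clean, B:dirty)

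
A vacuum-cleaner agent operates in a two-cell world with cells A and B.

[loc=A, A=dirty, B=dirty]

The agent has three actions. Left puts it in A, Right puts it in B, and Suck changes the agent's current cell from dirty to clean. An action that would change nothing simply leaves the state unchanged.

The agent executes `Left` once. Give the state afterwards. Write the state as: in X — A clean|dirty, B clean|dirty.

start: in A — A dirty, B dirty
step 1/1 (Left): in A — A dirty, B dirty

in A — A dirty, B dirty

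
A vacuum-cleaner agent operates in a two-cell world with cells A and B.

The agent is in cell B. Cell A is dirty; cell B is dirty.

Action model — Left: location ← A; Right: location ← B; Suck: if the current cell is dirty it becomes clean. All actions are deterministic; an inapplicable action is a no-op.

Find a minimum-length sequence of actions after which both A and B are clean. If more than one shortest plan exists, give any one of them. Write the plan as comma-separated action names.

t=1 Suck ⇒ loc=B A=dirty B=clean
t=2 Left ⇒ loc=A A=dirty B=clean
t=3 Suck ⇒ loc=A A=clean B=clean
min 3: Suck B + move + Suck A

Suck, Left, Suck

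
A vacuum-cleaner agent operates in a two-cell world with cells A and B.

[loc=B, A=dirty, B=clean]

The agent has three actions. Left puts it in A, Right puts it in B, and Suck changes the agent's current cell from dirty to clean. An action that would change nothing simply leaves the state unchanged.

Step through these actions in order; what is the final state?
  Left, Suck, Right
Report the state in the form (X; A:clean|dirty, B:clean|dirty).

1) do Left; now (A; A:dirty, B:clean)
2) do Suck; now (A; A:clean, B:clean)
3) do Right; now (B; A:clean, B:clean)

(B; A:clean, B:clean)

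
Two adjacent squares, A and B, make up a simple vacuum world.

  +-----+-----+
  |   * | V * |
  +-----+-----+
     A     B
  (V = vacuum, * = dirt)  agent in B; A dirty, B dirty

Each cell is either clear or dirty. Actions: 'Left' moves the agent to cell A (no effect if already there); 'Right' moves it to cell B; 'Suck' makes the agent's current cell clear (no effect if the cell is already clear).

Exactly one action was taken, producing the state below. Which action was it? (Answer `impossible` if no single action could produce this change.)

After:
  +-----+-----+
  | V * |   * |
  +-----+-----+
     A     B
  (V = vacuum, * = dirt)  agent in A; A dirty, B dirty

Left

try  Left: <A|dirty|dirty>  ← match
try Right: <B|dirty|dirty>
try  Suck: <B|dirty|clear>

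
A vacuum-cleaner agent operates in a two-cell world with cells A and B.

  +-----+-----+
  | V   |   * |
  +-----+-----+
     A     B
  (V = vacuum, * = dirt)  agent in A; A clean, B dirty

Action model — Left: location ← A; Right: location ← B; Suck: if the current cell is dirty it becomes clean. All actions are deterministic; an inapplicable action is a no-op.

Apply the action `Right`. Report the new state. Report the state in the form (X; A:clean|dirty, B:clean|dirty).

(B; A:clean, B:dirty)

start: (A; A:clean, B:dirty)
Right (#1): (B; A:clean, B:dirty)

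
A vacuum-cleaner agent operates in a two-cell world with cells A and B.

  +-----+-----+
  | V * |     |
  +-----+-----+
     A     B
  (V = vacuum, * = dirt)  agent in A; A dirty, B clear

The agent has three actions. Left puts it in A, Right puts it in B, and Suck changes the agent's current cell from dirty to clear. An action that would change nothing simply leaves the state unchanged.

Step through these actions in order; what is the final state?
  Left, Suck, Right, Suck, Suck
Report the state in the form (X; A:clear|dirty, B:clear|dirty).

step 1/5 (Left): (A; A:dirty, B:clear)
step 2/5 (Suck): (A; A:clear, B:clear)
step 3/5 (Right): (B; A:clear, B:clear)
step 4/5 (Suck): (B; A:clear, B:clear)
step 5/5 (Suck): (B; A:clear, B:clear)

(B; A:clear, B:clear)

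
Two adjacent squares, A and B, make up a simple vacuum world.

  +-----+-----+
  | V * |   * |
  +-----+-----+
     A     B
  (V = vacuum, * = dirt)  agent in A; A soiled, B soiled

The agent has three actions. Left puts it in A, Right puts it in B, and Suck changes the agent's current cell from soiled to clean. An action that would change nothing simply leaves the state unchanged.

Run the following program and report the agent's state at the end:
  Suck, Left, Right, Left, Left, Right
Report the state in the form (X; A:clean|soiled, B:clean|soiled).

t=1 Suck ⇒ (A; A:clean, B:soiled)
t=2 Left ⇒ (A; A:clean, B:soiled)
t=3 Right ⇒ (B; A:clean, B:soiled)
t=4 Left ⇒ (A; A:clean, B:soiled)
t=5 Left ⇒ (A; A:clean, B:soiled)
t=6 Right ⇒ (B; A:clean, B:soiled)

(B; A:clean, B:soiled)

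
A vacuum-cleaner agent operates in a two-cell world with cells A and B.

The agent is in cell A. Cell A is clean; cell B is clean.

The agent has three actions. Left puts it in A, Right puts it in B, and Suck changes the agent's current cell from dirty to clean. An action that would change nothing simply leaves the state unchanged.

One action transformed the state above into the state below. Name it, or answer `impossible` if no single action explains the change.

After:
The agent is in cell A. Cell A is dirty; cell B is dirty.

try  Left: in A — A clean, B clean
try Right: in B — A clean, B clean
try  Suck: in A — A clean, B clean
no single action produces the after-state

impossible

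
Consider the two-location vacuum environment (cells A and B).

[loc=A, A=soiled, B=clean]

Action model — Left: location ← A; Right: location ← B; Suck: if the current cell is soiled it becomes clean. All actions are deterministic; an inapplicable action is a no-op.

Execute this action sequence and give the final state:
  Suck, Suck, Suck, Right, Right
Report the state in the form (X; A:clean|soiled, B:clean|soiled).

(B; A:clean, B:clean)

[1] after Suck: (A; A:clean, B:clean)
[2] after Suck: (A; A:clean, B:clean)
[3] after Suck: (A; A:clean, B:clean)
[4] after Right: (B; A:clean, B:clean)
[5] after Right: (B; A:clean, B:clean)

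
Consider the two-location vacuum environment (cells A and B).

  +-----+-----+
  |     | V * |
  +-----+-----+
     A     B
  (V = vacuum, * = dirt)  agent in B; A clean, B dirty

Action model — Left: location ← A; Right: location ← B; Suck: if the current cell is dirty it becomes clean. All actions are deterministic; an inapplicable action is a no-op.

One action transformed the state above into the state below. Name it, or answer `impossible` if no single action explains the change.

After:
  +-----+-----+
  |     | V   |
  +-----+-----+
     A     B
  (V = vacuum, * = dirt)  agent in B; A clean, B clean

try  Left: in A — A clean, B dirty
try Right: in B — A clean, B dirty
try  Suck: in B — A clean, B clean  ← match

Suck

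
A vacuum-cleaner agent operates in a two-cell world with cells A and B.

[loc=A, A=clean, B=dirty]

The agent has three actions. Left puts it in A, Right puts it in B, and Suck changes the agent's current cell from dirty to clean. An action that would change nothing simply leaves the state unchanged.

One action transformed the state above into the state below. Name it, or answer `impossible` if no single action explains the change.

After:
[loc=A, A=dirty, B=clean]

try  Left: (A; A:clean, B:dirty)
try Right: (B; A:clean, B:dirty)
try  Suck: (A; A:clean, B:dirty)
no single action produces the after-state

impossible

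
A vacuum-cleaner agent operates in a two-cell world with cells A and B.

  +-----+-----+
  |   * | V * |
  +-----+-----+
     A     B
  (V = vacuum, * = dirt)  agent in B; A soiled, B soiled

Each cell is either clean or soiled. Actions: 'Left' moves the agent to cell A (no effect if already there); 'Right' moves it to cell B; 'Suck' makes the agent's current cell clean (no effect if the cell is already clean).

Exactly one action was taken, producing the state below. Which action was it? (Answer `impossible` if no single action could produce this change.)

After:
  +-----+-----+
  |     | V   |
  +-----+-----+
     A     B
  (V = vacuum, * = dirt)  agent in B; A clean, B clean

try  Left: loc=A A=soiled B=soiled
try Right: loc=B A=soiled B=soiled
try  Suck: loc=B A=soiled B=clean
no single action produces the after-state

impossible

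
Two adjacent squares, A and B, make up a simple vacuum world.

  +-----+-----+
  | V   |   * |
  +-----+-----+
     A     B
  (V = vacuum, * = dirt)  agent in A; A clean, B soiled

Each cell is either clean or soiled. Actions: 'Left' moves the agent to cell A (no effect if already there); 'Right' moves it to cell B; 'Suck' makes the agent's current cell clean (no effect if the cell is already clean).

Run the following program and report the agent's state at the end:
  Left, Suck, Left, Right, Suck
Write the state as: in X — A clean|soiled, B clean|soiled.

[1] after Left: in A — A clean, B soiled
[2] after Suck: in A — A clean, B soiled
[3] after Left: in A — A clean, B soiled
[4] after Right: in B — A clean, B soiled
[5] after Suck: in B — A clean, B clean

in B — A clean, B clean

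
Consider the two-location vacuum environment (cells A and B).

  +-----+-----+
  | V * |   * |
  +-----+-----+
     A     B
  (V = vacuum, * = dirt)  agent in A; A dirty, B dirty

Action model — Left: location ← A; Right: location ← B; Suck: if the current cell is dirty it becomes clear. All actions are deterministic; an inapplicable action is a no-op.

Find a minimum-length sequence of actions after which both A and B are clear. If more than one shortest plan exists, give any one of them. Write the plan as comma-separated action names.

Suck, Right, Suck

Suck (#1): in A — A clear, B dirty
Right (#2): in B — A clear, B dirty
Suck (#3): in B — A clear, B clear
min 3: Suck A + move + Suck B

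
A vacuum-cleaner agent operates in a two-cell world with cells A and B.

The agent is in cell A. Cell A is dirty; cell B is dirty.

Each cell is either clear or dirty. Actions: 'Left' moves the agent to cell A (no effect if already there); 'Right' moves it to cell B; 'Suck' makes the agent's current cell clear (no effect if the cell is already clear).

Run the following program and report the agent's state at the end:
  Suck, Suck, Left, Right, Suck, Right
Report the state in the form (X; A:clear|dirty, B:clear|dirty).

(B; A:clear, B:clear)

step 1/6 (Suck): (A; A:clear, B:dirty)
step 2/6 (Suck): (A; A:clear, B:dirty)
step 3/6 (Left): (A; A:clear, B:dirty)
step 4/6 (Right): (B; A:clear, B:dirty)
step 5/6 (Suck): (B; A:clear, B:clear)
step 6/6 (Right): (B; A:clear, B:clear)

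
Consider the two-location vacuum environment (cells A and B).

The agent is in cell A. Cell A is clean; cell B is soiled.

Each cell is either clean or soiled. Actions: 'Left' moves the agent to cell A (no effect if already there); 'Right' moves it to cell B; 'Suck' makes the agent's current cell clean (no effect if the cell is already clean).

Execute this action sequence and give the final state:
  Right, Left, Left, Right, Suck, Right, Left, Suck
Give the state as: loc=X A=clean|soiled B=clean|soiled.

loc=A A=clean B=clean

step 1/8 (Right): loc=B A=clean B=soiled
step 2/8 (Left): loc=A A=clean B=soiled
step 3/8 (Left): loc=A A=clean B=soiled
step 4/8 (Right): loc=B A=clean B=soiled
step 5/8 (Suck): loc=B A=clean B=clean
step 6/8 (Right): loc=B A=clean B=clean
step 7/8 (Left): loc=A A=clean B=clean
step 8/8 (Suck): loc=A A=clean B=clean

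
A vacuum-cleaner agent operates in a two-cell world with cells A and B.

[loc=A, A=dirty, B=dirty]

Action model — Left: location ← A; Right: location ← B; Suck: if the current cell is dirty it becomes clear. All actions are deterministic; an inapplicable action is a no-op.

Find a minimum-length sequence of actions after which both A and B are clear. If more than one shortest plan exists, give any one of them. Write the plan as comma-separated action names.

[1] after Suck: <A|clear|dirty>
[2] after Right: <B|clear|dirty>
[3] after Suck: <B|clear|clear>
min 3: Suck A + move + Suck B

Suck, Right, Suck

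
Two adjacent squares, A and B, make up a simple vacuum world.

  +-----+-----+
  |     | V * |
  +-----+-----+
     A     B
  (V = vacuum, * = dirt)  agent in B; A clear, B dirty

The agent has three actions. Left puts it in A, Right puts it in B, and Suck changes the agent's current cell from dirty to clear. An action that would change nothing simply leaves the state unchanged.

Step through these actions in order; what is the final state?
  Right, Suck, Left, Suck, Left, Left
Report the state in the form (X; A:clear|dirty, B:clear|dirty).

t=1 Right ⇒ (B; A:clear, B:dirty)
t=2 Suck ⇒ (B; A:clear, B:clear)
t=3 Left ⇒ (A; A:clear, B:clear)
t=4 Suck ⇒ (A; A:clear, B:clear)
t=5 Left ⇒ (A; A:clear, B:clear)
t=6 Left ⇒ (A; A:clear, B:clear)

(A; A:clear, B:clear)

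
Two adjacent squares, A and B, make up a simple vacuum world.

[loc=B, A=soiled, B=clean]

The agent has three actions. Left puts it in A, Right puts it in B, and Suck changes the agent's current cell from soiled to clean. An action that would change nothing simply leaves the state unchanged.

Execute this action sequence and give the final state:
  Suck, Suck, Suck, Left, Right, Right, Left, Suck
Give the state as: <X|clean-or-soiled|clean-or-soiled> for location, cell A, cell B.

<A|clean|clean>

t=1 Suck ⇒ <B|soiled|clean>
t=2 Suck ⇒ <B|soiled|clean>
t=3 Suck ⇒ <B|soiled|clean>
t=4 Left ⇒ <A|soiled|clean>
t=5 Right ⇒ <B|soiled|clean>
t=6 Right ⇒ <B|soiled|clean>
t=7 Left ⇒ <A|soiled|clean>
t=8 Suck ⇒ <A|clean|clean>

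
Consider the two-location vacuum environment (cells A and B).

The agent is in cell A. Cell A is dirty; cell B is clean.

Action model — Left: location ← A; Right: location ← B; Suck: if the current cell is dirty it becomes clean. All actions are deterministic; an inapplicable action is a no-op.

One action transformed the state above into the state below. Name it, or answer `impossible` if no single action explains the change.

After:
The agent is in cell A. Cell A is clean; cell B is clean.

try  Left: loc=A A=dirty B=clean
try Right: loc=B A=dirty B=clean
try  Suck: loc=A A=clean B=clean  ← match

Suck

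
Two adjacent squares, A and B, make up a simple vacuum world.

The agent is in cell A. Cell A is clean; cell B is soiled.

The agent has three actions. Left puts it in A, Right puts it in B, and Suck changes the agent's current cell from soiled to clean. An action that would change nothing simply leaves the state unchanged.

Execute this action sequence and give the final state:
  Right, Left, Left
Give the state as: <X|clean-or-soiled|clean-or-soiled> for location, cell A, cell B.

<A|clean|soiled>

1) do Right; now <B|clean|soiled>
2) do Left; now <A|clean|soiled>
3) do Left; now <A|clean|soiled>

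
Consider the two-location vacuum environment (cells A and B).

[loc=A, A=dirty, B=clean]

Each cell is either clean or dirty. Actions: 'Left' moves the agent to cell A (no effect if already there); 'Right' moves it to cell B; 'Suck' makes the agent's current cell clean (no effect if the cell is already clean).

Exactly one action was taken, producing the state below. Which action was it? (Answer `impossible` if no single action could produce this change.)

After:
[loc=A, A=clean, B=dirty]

try  Left: loc=A A=dirty B=clean
try Right: loc=B A=dirty B=clean
try  Suck: loc=A A=clean B=clean
no single action produces the after-state

impossible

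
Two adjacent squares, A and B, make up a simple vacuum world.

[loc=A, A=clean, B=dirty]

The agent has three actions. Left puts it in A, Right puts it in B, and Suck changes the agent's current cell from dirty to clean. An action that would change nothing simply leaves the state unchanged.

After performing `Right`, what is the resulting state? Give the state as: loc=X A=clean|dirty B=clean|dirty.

loc=B A=clean B=dirty

start: loc=A A=clean B=dirty
1. Right → loc=B A=clean B=dirty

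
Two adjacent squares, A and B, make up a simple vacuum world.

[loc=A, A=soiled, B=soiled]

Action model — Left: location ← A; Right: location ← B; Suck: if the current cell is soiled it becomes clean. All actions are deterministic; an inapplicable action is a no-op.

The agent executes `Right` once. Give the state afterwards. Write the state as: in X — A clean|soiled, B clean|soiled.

in B — A soiled, B soiled

start: in A — A soiled, B soiled
[1] after Right: in B — A soiled, B soiled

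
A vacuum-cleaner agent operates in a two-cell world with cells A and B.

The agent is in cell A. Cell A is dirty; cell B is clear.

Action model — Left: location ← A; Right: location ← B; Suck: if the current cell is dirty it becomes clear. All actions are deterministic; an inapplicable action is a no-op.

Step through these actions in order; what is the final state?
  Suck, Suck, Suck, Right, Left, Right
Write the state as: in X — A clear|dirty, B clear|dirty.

step 1/6 (Suck): in A — A clear, B clear
step 2/6 (Suck): in A — A clear, B clear
step 3/6 (Suck): in A — A clear, B clear
step 4/6 (Right): in B — A clear, B clear
step 5/6 (Left): in A — A clear, B clear
step 6/6 (Right): in B — A clear, B clear

in B — A clear, B clear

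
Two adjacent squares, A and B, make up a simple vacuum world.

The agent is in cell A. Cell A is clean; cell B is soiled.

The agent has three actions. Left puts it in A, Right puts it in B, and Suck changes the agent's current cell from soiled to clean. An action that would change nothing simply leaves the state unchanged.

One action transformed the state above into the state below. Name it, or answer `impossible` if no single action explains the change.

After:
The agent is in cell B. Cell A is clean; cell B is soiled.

try  Left: in A — A clean, B soiled
try Right: in B — A clean, B soiled  ← match
try  Suck: in A — A clean, B soiled

Right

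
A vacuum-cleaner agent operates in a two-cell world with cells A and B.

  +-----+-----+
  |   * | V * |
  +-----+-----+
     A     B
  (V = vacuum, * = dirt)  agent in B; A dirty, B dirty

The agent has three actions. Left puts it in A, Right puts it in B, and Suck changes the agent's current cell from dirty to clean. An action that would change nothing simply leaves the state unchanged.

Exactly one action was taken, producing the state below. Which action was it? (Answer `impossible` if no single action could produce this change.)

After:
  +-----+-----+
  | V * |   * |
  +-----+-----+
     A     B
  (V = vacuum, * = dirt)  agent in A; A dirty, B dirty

Left

try  Left: loc=A A=dirty B=dirty  ← match
try Right: loc=B A=dirty B=dirty
try  Suck: loc=B A=dirty B=clean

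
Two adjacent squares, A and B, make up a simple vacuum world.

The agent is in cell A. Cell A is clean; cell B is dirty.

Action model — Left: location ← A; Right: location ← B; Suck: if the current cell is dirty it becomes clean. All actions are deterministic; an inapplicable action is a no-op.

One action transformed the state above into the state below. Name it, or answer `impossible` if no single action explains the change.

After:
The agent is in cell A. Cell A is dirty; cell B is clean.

try  Left: <A|clean|dirty>
try Right: <B|clean|dirty>
try  Suck: <A|clean|dirty>
no single action produces the after-state

impossible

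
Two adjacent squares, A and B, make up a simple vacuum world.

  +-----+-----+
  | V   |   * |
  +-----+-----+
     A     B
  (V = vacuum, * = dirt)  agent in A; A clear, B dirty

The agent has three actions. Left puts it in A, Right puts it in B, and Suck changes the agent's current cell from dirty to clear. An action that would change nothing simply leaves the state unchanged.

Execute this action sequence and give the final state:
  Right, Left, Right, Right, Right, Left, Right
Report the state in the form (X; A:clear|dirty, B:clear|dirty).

1) do Right; now (B; A:clear, B:dirty)
2) do Left; now (A; A:clear, B:dirty)
3) do Right; now (B; A:clear, B:dirty)
4) do Right; now (B; A:clear, B:dirty)
5) do Right; now (B; A:clear, B:dirty)
6) do Left; now (A; A:clear, B:dirty)
7) do Right; now (B; A:clear, B:dirty)

(B; A:clear, B:dirty)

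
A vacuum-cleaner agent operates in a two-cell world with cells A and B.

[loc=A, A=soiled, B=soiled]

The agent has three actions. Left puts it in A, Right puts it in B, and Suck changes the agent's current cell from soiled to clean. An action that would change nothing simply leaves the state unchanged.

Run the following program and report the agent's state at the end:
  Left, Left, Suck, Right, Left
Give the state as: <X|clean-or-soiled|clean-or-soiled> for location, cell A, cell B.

1) do Left; now <A|soiled|soiled>
2) do Left; now <A|soiled|soiled>
3) do Suck; now <A|clean|soiled>
4) do Right; now <B|clean|soiled>
5) do Left; now <A|clean|soiled>

<A|clean|soiled>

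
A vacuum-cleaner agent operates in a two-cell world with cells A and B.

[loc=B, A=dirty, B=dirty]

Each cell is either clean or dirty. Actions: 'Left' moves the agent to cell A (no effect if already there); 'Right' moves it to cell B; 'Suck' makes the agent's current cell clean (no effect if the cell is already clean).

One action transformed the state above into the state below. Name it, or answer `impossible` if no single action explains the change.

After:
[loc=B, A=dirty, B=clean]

Suck

try  Left: (A; A:dirty, B:dirty)
try Right: (B; A:dirty, B:dirty)
try  Suck: (B; A:dirty, B:clean)  ← match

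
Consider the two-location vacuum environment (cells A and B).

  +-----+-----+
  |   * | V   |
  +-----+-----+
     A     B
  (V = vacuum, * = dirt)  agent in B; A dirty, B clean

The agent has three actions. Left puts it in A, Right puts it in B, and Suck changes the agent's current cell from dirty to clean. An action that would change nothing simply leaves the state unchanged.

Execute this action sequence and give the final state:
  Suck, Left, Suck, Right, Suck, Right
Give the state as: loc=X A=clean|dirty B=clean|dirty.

step 1/6 (Suck): loc=B A=dirty B=clean
step 2/6 (Left): loc=A A=dirty B=clean
step 3/6 (Suck): loc=A A=clean B=clean
step 4/6 (Right): loc=B A=clean B=clean
step 5/6 (Suck): loc=B A=clean B=clean
step 6/6 (Right): loc=B A=clean B=clean

loc=B A=clean B=clean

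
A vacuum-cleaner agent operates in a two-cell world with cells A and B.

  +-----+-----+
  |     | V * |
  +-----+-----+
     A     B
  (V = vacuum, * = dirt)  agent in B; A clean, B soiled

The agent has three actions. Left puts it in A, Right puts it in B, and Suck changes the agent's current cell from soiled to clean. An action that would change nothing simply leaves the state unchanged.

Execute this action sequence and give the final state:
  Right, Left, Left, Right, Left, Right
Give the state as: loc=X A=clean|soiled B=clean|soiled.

loc=B A=clean B=soiled

t=1 Right ⇒ loc=B A=clean B=soiled
t=2 Left ⇒ loc=A A=clean B=soiled
t=3 Left ⇒ loc=A A=clean B=soiled
t=4 Right ⇒ loc=B A=clean B=soiled
t=5 Left ⇒ loc=A A=clean B=soiled
t=6 Right ⇒ loc=B A=clean B=soiled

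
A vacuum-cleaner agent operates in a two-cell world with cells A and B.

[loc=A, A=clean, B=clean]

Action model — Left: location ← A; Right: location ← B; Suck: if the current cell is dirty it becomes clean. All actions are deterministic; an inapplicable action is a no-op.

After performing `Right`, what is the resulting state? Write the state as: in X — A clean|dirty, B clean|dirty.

start: in A — A clean, B clean
1. Right → in B — A clean, B clean

in B — A clean, B clean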